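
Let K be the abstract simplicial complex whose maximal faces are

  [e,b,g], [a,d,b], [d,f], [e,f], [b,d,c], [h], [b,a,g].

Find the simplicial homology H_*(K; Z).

Fix the vertex order a < b < c < d < e < f < g < h and write every simplex with vertices in increasing order. Then dim K = 2 and the simplices of K are:

  0-simplices (8): a, b, c, d, e, f, g, h
  1-simplices (11): ab, ad, ag, bc, bd, be, bg, cd, df, ef, eg
  2-simplices (4): abd, abg, bcd, beg

so the chain groups are C_0 ≅ Z^8, C_1 ≅ Z^11, C_2 ≅ Z^4.

Boundary ∂_1: C_1 → C_0 maps an edge to its endpoints' difference, ∂[p,q] = q − p. For instance
  ∂df = f − d.
As a 8×11 matrix over Z this has rank 6, with invariant factors (1,1,1,1,1,1).

Boundary ∂_2: C_2 → C_1 acts by ∂[p,q,r] = [q,r] − [p,r] + [p,q]. For instance
  ∂abg = bg − ag + ab,
  ∂beg = eg − bg + be.
The resulting 11×4 matrix has rank 4, and its Smith normal form has invariant factors (1,1,1,1).

Now H_k = ker ∂_k / im ∂_{k+1}, so:

  H_0: rank C_0 − rank ∂_1 = 8 − 6 = 2, and the invariant factors of ∂_1 are all 1, so H_0 ≅ Z^2.
  H_1: rank ker ∂_1 − rank ∂_2 = (11 − 6) − 4 = 1, and the invariant factors of ∂_2 are all 1, so H_1 ≅ Z.
  H_2: rank ker ∂_2 − rank ∂_3 = (4 − 4) − 0 = 0, and there is no ∂_3, so H_2 ≅ 0.

As a check, the Euler characteristic is 8 − 11 + 4 = 1, which agrees with 2 − 1 + 0 = 1.

H_0 ≅ Z^2,  H_1 ≅ Z,  H_2 = 0.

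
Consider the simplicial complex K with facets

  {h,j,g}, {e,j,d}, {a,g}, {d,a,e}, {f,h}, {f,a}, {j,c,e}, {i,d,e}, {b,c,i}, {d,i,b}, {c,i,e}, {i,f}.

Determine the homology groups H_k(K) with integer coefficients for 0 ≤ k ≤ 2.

Order the vertices as a < b < c < d < e < f < g < h < i < j. Listing each simplex with vertices in this order, K has dimension 2 with simplices:

  0-simplices (10): a, b, c, d, e, f, g, h, i, j
  1-simplices (20): ad, ae, af, ag, bc, bd, bi, ce, ci, cj, de, di, dj, ei, ej, fh, fi, gh, gj, hj
  2-simplices (8): ade, bci, bdi, cei, cej, dei, dej, ghj

giving chain groups C_0 ≅ Z^10, C_1 ≅ Z^20, C_2 ≅ Z^8.

The boundary map ∂_1: C_1 → C_0 maps an edge to its endpoints' difference, ∂[p,q] = q − p.
The 10×20 boundary matrix has rank 9 and Smith normal form diag(1,1,1,1,1,1,1,1,1).

Boundary ∂_2: C_2 → C_1 sends each 2-simplex [p,q,r] to [q,r] − [p,r] + [p,q]. For instance
  ∂cei = ei − ci + ce,
  ∂bci = ci − bi + bc.
The 20×8 boundary matrix has rank 8 and Smith normal form diag(1,1,1,1,1,1,1,1).

From H_k ≅ ker(∂_k) / im(∂_{k+1}) we obtain:

  H_0: rank C_0 − rank ∂_1 = 10 − 9 = 1, and the invariant factors of ∂_1 are all 1, so H_0 = Z.
  H_1: rank ker ∂_1 − rank ∂_2 = (20 − 9) − 8 = 3, and the invariant factors of ∂_2 are all 1, so H_1 = Z^3.
  H_2: rank ker ∂_2 − rank ∂_3 = (8 − 8) − 0 = 0, and there is no ∂_3, so H_2 = 0.

H_0 = Z,  H_1 = Z^3,  H_2 = 0.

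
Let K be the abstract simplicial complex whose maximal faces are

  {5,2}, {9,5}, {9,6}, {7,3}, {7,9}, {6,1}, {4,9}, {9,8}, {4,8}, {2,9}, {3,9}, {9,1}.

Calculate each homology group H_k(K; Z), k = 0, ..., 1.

H_0 ≅ Z,  H_1 ≅ Z^4.

Take the total order 1 < 2 < 3 < 4 < 5 < 6 < 7 < 8 < 9 on the vertex set. Then K (dimension 1) consists of the simplices:

  0-simplices (9): [1], [2], [3], [4], [5], [6], [7], [8], [9]
  1-simplices (12): [1,6], [1,9], [2,5], [2,9], [3,7], [3,9], [4,8], [4,9], [5,9], [6,9], [7,9], [8,9]

so the chain groups are C_0 ≅ Z^9, C_1 ≅ Z^12.

∂_1: C_1 → C_0 maps an edge to its endpoints' difference, ∂[p,q] = q − p.
As a 9×12 matrix over Z this has rank 8, with invariant factors (1,1,1,1,1,1,1,1).

Reading off H_k = ker ∂_k / im ∂_{k+1}:

  H_0: rank C_0 − rank ∂_1 = 9 − 8 = 1, and the invariant factors of ∂_1 are all 1, so H_0 = Z.
  H_1: rank ker ∂_1 − rank ∂_2 = (12 − 8) − 0 = 4, and there is no ∂_2, so H_1 = Z^4.

As a check, the Euler characteristic is 9 − 12 = -3, which agrees with 1 − 4 = -3.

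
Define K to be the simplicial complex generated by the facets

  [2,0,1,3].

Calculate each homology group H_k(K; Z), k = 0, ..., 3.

We work with the vertex ordering 0 < 1 < 2 < 3. The simplices of K, each written with vertices in increasing order, are:

  0-simplices (4): [0], [1], [2], [3]
  1-simplices (6): [0,1], [0,2], [0,3], [1,2], [1,3], [2,3]
  2-simplices (4): [0,1,2], [0,1,3], [0,2,3], [1,2,3]
  3-simplices (1): [0,1,2,3]

giving chain groups C_0 ≅ Z^4, C_1 ≅ Z^6, C_2 ≅ Z^4, C_3 ≅ Z^1.

The boundary map ∂_1: C_1 → C_0 sends each edge [p,q] (with p < q) to q − p. For instance
  ∂[1,3] = [3] − [1].
The resulting 4×6 matrix has rank 3, and its Smith normal form has invariant factors (1,1,1).

∂_2: C_2 → C_1 acts by ∂[p,q,r] = [q,r] − [p,r] + [p,q]. For instance
  ∂[0,1,2] = [1,2] − [0,2] + [0,1],
  ∂[0,2,3] = [2,3] − [0,3] + [0,2].
The 6×4 boundary matrix has rank 3 and Smith normal form diag(1,1,1).

The boundary map ∂_3: C_3 → C_2 sends each 3-simplex σ to the alternating sum Σ_i (−1)^i (σ with its i-th vertex removed). For instance
  ∂[0,1,2,3] = [1,2,3] − [0,2,3] + [0,1,3] − [0,1,2].
As a 4×1 matrix over Z this has rank 1, with invariant factors (1).

From H_k ≅ ker(∂_k) / im(∂_{k+1}) we obtain:

  H_0: rank C_0 − rank ∂_1 = 4 − 3 = 1, and the invariant factors of ∂_1 are all 1, so H_0 = Z.
  H_1: rank ker ∂_1 − rank ∂_2 = (6 − 3) − 3 = 0, and the invariant factors of ∂_2 are all 1, so H_1 = 0.
  H_2: rank ker ∂_2 − rank ∂_3 = (4 − 3) − 1 = 0, and the invariant factors of ∂_3 are all 1, so H_2 = 0.
  H_3: rank ker ∂_3 − rank ∂_4 = (1 − 1) − 0 = 0, and there is no ∂_4, so H_3 = 0.

(K is a triangulation of the 3-simplex.)

H_0 ≅ Z,  H_1 = 0,  H_2 = 0,  H_3 = 0.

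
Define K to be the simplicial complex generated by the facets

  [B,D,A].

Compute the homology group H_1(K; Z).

Order the vertices as A < B < D. Listing each simplex with vertices in this order, K has dimension 2 with simplices:

  0-simplices (3): A, B, D
  1-simplices (3): AB, AD, BD
  2-simplices (1): ABD

so the chain groups are C_0 ≅ Z^3, C_1 ≅ Z^3, C_2 ≅ Z^1.

The boundary map ∂_1: C_1 → C_0 sends each edge [p,q] (with p < q) to q − p. For instance
  ∂AB = B − A.
As a 3×3 matrix over Z this has rank 2, with invariant factors (1,1).

The boundary map ∂_2: C_2 → C_1 sends each 2-simplex [p,q,r] to [q,r] − [p,r] + [p,q]. For instance
  ∂ABD = BD − AD + AB.
As a 3×1 matrix over Z this has rank 1, with invariant factors (1).

Computing H_k = (kernel of ∂_k) / (image of ∂_{k+1}):

  H_1: rank ker ∂_1 − rank ∂_2 = (3 − 2) − 1 = 0, and the invariant factors of ∂_2 are all 1, so H_1 ≅ 0.

H_1 ≅ 0.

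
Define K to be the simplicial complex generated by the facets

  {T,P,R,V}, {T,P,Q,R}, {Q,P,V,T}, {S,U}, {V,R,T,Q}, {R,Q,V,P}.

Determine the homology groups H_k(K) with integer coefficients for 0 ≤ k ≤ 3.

Order the vertices as P < Q < R < S < T < U < V. Listing each simplex with vertices in this order, K has dimension 3 with simplices:

  0-simplices (7): P, Q, R, S, T, U, V
  1-simplices (11): PQ, PR, PT, PV, QR, QT, QV, RT, RV, SU, TV
  2-simplices (10): PQR, PQT, PQV, PRT, PRV, PTV, QRT, QRV, QTV, RTV
  3-simplices (5): PQRT, PQRV, PQTV, PRTV, QRTV

giving chain groups C_0 ≅ Z^7, C_1 ≅ Z^11, C_2 ≅ Z^10, C_3 ≅ Z^5.

The boundary map ∂_1: C_1 → C_0 maps an edge to its endpoints' difference, ∂[p,q] = q − p. For instance
  ∂QR = R − Q.
This gives a 7×11 integer matrix of rank 5; reducing to Smith normal form yields diagonal entries (1,1,1,1,1).

∂_2: C_2 → C_1 maps a triangle to the signed sum of its edges. For instance
  ∂QRV = RV − QV + QR,
  ∂PRT = RT − PT + PR.
As a 11×10 matrix over Z this has rank 6, with invariant factors (1,1,1,1,1,1).

Boundary ∂_3: C_3 → C_2 sends each 3-simplex σ to the alternating sum Σ_i (−1)^i (σ with its i-th vertex removed). For instance
  ∂PRTV = RTV − PTV + PRV − PRT,
  ∂QRTV = RTV − QTV + QRV − QRT.
This gives a 10×5 integer matrix of rank 4; reducing to Smith normal form yields diagonal entries (1,1,1,1).

Computing H_k = (kernel of ∂_k) / (image of ∂_{k+1}):

  H_0: rank C_0 − rank ∂_1 = 7 − 5 = 2, and the invariant factors of ∂_1 are all 1, so H_0 ≅ Z^2.
  H_1: rank ker ∂_1 − rank ∂_2 = (11 − 5) − 6 = 0, and the invariant factors of ∂_2 are all 1, so H_1 ≅ 0.
  H_2: rank ker ∂_2 − rank ∂_3 = (10 − 6) − 4 = 0, and the invariant factors of ∂_3 are all 1, so H_2 ≅ 0.
  H_3: rank ker ∂_3 − rank ∂_4 = (5 − 4) − 0 = 1, and there is no ∂_4, so H_3 ≅ Z.

As a check, the Euler characteristic is 7 − 11 + 10 − 5 = 1, which agrees with 2 − 0 + 0 − 1 = 1.

H_0 = Z^2,  H_1 = 0,  H_2 = 0,  H_3 = Z.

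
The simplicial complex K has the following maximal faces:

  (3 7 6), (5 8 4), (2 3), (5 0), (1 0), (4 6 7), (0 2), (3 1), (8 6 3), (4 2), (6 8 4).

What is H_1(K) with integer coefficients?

H_1 ≅ Z^3.

Fix the vertex order 0 < 1 < 2 < 3 < 4 < 5 < 6 < 7 < 8 and write every simplex with vertices in increasing order. Then dim K = 2 and the simplices of K are:

  0-simplices (9): [0], [1], [2], [3], [4], [5], [6], [7], [8]
  1-simplices (16): [0,1], [0,2], [0,5], [1,3], [2,3], [2,4], [3,6], [3,7], [3,8], [4,5], [4,6], [4,7], [4,8], [5,8], [6,7], [6,8]
  2-simplices (5): [3,6,7], [3,6,8], [4,5,8], [4,6,7], [4,6,8]

so the chain groups are C_0 ≅ Z^9, C_1 ≅ Z^16, C_2 ≅ Z^5.

∂_1: C_1 → C_0 maps an edge to its endpoints' difference, ∂[p,q] = q − p. For instance
  ∂[4,8] = [8] − [4].
This gives a 9×16 integer matrix of rank 8; reducing to Smith normal form yields diagonal entries (1,1,1,1,1,1,1,1).

∂_2: C_2 → C_1 acts by ∂[p,q,r] = [q,r] − [p,r] + [p,q]. For instance
  ∂[4,6,8] = [6,8] − [4,8] + [4,6],
  ∂[4,5,8] = [5,8] − [4,8] + [4,5].
This gives a 16×5 integer matrix of rank 5; reducing to Smith normal form yields diagonal entries (1,1,1,1,1).

Computing H_k = (kernel of ∂_k) / (image of ∂_{k+1}):

  H_1: rank ker ∂_1 − rank ∂_2 = (16 − 8) − 5 = 3, and the invariant factors of ∂_2 are all 1, so H_1 = Z^3.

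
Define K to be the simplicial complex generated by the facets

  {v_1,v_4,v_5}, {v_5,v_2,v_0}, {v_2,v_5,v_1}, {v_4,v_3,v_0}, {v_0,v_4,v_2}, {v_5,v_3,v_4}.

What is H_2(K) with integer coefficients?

Fix the vertex order v_0 < v_1 < v_2 < v_3 < v_4 < v_5 and write every simplex with vertices in increasing order. Then dim K = 2 and the simplices of K are:

  0-simplices (6): [v_0], [v_1], [v_2], [v_3], [v_4], [v_5]
  1-simplices (12): [v_0,v_2], [v_0,v_3], [v_0,v_4], [v_0,v_5], [v_1,v_2], [v_1,v_4], [v_1,v_5], [v_2,v_4], [v_2,v_5], [v_3,v_4], [v_3,v_5], [v_4,v_5]
  2-simplices (6): [v_0,v_2,v_4], [v_0,v_2,v_5], [v_0,v_3,v_4], [v_1,v_2,v_5], [v_1,v_4,v_5], [v_3,v_4,v_5]

Hence C_0 ≅ Z^6, C_1 ≅ Z^12, C_2 ≅ Z^6.

Boundary ∂_1: C_1 → C_0 sends each edge [p,q] (with p < q) to q − p. For instance
  ∂[v_4,v_5] = [v_5] − [v_4].
As a 6×12 matrix over Z this has rank 5, with invariant factors (1,1,1,1,1).

∂_2: C_2 → C_1 maps a triangle to the signed sum of its edges. For instance
  ∂[v_1,v_2,v_5] = [v_2,v_5] − [v_1,v_5] + [v_1,v_2],
  ∂[v_1,v_4,v_5] = [v_4,v_5] − [v_1,v_5] + [v_1,v_4].
As a 12×6 matrix over Z this has rank 6, with invariant factors (1,1,1,1,1,1).

From H_k ≅ ker(∂_k) / im(∂_{k+1}) we obtain:

  H_2: rank ker ∂_2 − rank ∂_3 = (6 − 6) − 0 = 0, and there is no ∂_3, so H_2 ≅ 0.

H_2 = 0.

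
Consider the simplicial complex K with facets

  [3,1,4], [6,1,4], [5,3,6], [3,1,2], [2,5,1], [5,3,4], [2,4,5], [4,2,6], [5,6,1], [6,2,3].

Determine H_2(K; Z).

Fix the vertex order 1 < 2 < 3 < 4 < 5 < 6 and write every simplex with vertices in increasing order. Then dim K = 2 and the simplices of K are:

  0-simplices (6): [1], [2], [3], [4], [5], [6]
  1-simplices (15): [1,2], [1,3], [1,4], [1,5], [1,6], [2,3], [2,4], [2,5], [2,6], [3,4], [3,5], [3,6], [4,5], [4,6], [5,6]
  2-simplices (10): [1,2,3], [1,2,5], [1,3,4], [1,4,6], [1,5,6], [2,3,6], [2,4,5], [2,4,6], [3,4,5], [3,5,6]

so the chain groups are C_0 ≅ Z^6, C_1 ≅ Z^15, C_2 ≅ Z^10.

Boundary ∂_1: C_1 → C_0 maps an edge to its endpoints' difference, ∂[p,q] = q − p.
This gives a 6×15 integer matrix of rank 5; reducing to Smith normal form yields diagonal entries (1,1,1,1,1).

Boundary ∂_2: C_2 → C_1 acts by ∂[p,q,r] = [q,r] − [p,r] + [p,q]. For instance
  ∂[1,2,3] = [2,3] − [1,3] + [1,2],
  ∂[1,5,6] = [5,6] − [1,6] + [1,5].
The resulting 15×10 matrix has rank 10, and its Smith normal form has invariant factors (1,1,1,1,1,1,1,1,1,2).

Reading off H_k = ker ∂_k / im ∂_{k+1}:

  H_2: rank ker ∂_2 − rank ∂_3 = (10 − 10) − 0 = 0, and there is no ∂_3, so H_2 = 0.

H_2 = 0.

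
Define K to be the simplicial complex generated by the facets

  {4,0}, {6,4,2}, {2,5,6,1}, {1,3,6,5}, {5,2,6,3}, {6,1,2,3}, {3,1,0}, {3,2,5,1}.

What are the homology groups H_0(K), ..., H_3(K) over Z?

We work with the vertex ordering 0 < 1 < 2 < 3 < 4 < 5 < 6. The simplices of K, each written with vertices in increasing order, are:

  0-simplices (7): [0], [1], [2], [3], [4], [5], [6]
  1-simplices (15): [0,1], [0,3], [0,4], [1,2], [1,3], [1,5], [1,6], [2,3], [2,4], [2,5], [2,6], [3,5], [3,6], [4,6], [5,6]
  2-simplices (12): [0,1,3], [1,2,3], [1,2,5], [1,2,6], [1,3,5], [1,3,6], [1,5,6], [2,3,5], [2,3,6], [2,4,6], [2,5,6], [3,5,6]
  3-simplices (5): [1,2,3,5], [1,2,3,6], [1,2,5,6], [1,3,5,6], [2,3,5,6]

giving chain groups C_0 ≅ Z^7, C_1 ≅ Z^15, C_2 ≅ Z^12, C_3 ≅ Z^5.

The boundary map ∂_1: C_1 → C_0 maps an edge to its endpoints' difference, ∂[p,q] = q − p.
The resulting 7×15 matrix has rank 6, and its Smith normal form has invariant factors (1,1,1,1,1,1).

The boundary map ∂_2: C_2 → C_1 sends each 2-simplex [p,q,r] to [q,r] − [p,r] + [p,q]. For instance
  ∂[0,1,3] = [1,3] − [0,3] + [0,1],
  ∂[1,2,3] = [2,3] − [1,3] + [1,2].
This gives a 15×12 integer matrix of rank 8; reducing to Smith normal form yields diagonal entries (1,1,1,1,1,1,1,1).

The boundary map ∂_3: C_3 → C_2 sends each 3-simplex σ to the alternating sum Σ_i (−1)^i (σ with its i-th vertex removed). For instance
  ∂[1,3,5,6] = [3,5,6] − [1,5,6] + [1,3,6] − [1,3,5],
  ∂[1,2,5,6] = [2,5,6] − [1,5,6] + [1,2,6] − [1,2,5].
The 12×5 boundary matrix has rank 4 and Smith normal form diag(1,1,1,1).

Computing H_k = (kernel of ∂_k) / (image of ∂_{k+1}):

  H_0: rank C_0 − rank ∂_1 = 7 − 6 = 1, and the invariant factors of ∂_1 are all 1, so H_0 = Z.
  H_1: rank ker ∂_1 − rank ∂_2 = (15 − 6) − 8 = 1, and the invariant factors of ∂_2 are all 1, so H_1 = Z.
  H_2: rank ker ∂_2 − rank ∂_3 = (12 − 8) − 4 = 0, and the invariant factors of ∂_3 are all 1, so H_2 = 0.
  H_3: rank ker ∂_3 − rank ∂_4 = (5 − 4) − 0 = 1, and there is no ∂_4, so H_3 = Z.

H_0 ≅ Z,  H_1 ≅ Z,  H_2 = 0,  H_3 ≅ Z.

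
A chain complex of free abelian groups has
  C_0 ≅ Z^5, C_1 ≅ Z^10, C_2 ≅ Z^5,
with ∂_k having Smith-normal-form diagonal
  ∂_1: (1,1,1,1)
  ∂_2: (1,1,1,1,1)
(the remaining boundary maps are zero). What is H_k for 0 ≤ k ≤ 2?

H_0 ≅ Z,  H_1 ≅ Z,  H_2 = 0.

H_0: b_0 = 5 − 0 − 4 = 1; torsion from ∂_1 factors > 1: none. So H_0 ≅ Z.
H_1: b_1 = 10 − 4 − 5 = 1; torsion from ∂_2 factors > 1: none. So H_1 ≅ Z.
H_2: b_2 = 5 − 5 − 0 = 0; torsion from ∂_3 factors > 1: none. So H_2 ≅ 0.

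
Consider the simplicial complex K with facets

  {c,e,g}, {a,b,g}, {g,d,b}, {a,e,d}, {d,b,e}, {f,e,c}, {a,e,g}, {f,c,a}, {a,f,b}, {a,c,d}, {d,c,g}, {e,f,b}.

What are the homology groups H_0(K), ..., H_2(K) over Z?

Fix the vertex order a < b < c < d < e < f < g and write every simplex with vertices in increasing order. Then dim K = 2 and the simplices of K are:

  0-simplices (7): a, b, c, d, e, f, g
  1-simplices (18): ab, ac, ad, ae, af, ag, bd, be, bf, bg, cd, ce, cf, cg, de, dg, ef, eg
  2-simplices (12): abf, abg, acd, acf, ade, aeg, bde, bdg, bef, cdg, cef, ceg

so the chain groups are C_0 ≅ Z^7, C_1 ≅ Z^18, C_2 ≅ Z^12.

The boundary map ∂_1: C_1 → C_0 sends each edge [p,q] (with p < q) to q − p.
This gives a 7×18 integer matrix of rank 6; reducing to Smith normal form yields diagonal entries (1,1,1,1,1,1).

Boundary ∂_2: C_2 → C_1 sends each 2-simplex [p,q,r] to [q,r] − [p,r] + [p,q]. For instance
  ∂bde = de − be + bd,
  ∂bdg = dg − bg + bd.
As a 18×12 matrix over Z this has rank 12, with invariant factors (1,1,1,1,1,1,1,1,1,1,1,2).

Reading off H_k = ker ∂_k / im ∂_{k+1}:

  H_0: rank C_0 − rank ∂_1 = 7 − 6 = 1, and the invariant factors of ∂_1 are all 1, so H_0 ≅ Z.
  H_1: rank ker ∂_1 − rank ∂_2 = (18 − 6) − 12 = 0, and ∂_2 has invariant factor 2 > 1, so H_1 ≅ Z_2.
  H_2: rank ker ∂_2 − rank ∂_3 = (12 − 12) − 0 = 0, and there is no ∂_3, so H_2 ≅ 0.

(K is a triangulation of the real projective plane RP^2.)

H_0 ≅ Z,  H_1 ≅ Z_2,  H_2 = 0.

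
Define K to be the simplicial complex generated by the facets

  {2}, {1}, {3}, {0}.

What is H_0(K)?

K has 4 vertices.
rank ∂_0 = 0, rank ∂_1 = 0 ⇒ b_0 = 4 − 0 − 0 = 4. So H_0 ≅ Z^4.

H_0 = Z^4.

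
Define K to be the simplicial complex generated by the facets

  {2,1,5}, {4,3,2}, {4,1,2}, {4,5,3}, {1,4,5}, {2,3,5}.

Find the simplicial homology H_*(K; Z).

H_0 ≅ Z,  H_1 = 0,  H_2 ≅ Z.

Take the total order 1 < 2 < 3 < 4 < 5 on the vertex set. Then K (dimension 2) consists of the simplices:

  0-simplices (5): [1], [2], [3], [4], [5]
  1-simplices (9): [1,2], [1,4], [1,5], [2,3], [2,4], [2,5], [3,4], [3,5], [4,5]
  2-simplices (6): [1,2,4], [1,2,5], [1,4,5], [2,3,4], [2,3,5], [3,4,5]

so the chain groups are C_0 ≅ Z^5, C_1 ≅ Z^9, C_2 ≅ Z^6.

Boundary ∂_1: C_1 → C_0 sends each edge [p,q] (with p < q) to q − p.
As a 5×9 matrix over Z this has rank 4, with invariant factors (1,1,1,1).

∂_2: C_2 → C_1 acts by ∂[p,q,r] = [q,r] − [p,r] + [p,q]. For instance
  ∂[1,2,4] = [2,4] − [1,4] + [1,2],
  ∂[1,2,5] = [2,5] − [1,5] + [1,2].
As a 9×6 matrix over Z this has rank 5, with invariant factors (1,1,1,1,1).

Reading off H_k = ker ∂_k / im ∂_{k+1}:

  H_0: rank C_0 − rank ∂_1 = 5 − 4 = 1, and the invariant factors of ∂_1 are all 1, so H_0 ≅ Z.
  H_1: rank ker ∂_1 − rank ∂_2 = (9 − 4) − 5 = 0, and the invariant factors of ∂_2 are all 1, so H_1 ≅ 0.
  H_2: rank ker ∂_2 − rank ∂_3 = (6 − 5) − 0 = 1, and there is no ∂_3, so H_2 ≅ Z.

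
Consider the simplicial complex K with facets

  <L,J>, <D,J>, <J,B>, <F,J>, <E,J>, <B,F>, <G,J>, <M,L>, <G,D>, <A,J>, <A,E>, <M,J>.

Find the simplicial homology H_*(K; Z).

We work with the vertex ordering A < B < D < E < F < G < J < L < M. The simplices of K, each written with vertices in increasing order, are:

  0-simplices (9): A, B, D, E, F, G, J, L, M
  1-simplices (12): AE, AJ, BF, BJ, DG, DJ, EJ, FJ, GJ, JL, JM, LM

so the chain groups are C_0 ≅ Z^9, C_1 ≅ Z^12.

Boundary ∂_1: C_1 → C_0 maps an edge to its endpoints' difference, ∂[p,q] = q − p. For instance
  ∂GJ = J − G.
The 9×12 boundary matrix has rank 8 and Smith normal form diag(1,1,1,1,1,1,1,1).

Now H_k = ker ∂_k / im ∂_{k+1}, so:

  H_0: rank C_0 − rank ∂_1 = 9 − 8 = 1, and the invariant factors of ∂_1 are all 1, so H_0 ≅ Z.
  H_1: rank ker ∂_1 − rank ∂_2 = (12 − 8) − 0 = 4, and there is no ∂_2, so H_1 ≅ Z^4.

(K is a triangulation of a wedge of 4 circles.)

H_0 ≅ Z,  H_1 ≅ Z^4.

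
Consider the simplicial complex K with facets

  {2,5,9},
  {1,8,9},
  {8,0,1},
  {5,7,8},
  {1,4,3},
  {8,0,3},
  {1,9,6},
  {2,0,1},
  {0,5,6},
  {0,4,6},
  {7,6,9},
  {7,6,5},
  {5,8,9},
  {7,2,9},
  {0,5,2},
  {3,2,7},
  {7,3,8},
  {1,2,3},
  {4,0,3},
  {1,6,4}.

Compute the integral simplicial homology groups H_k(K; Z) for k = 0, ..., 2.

Order the vertices as 0 < 1 < 2 < 3 < 4 < 5 < 6 < 7 < 8 < 9. Listing each simplex with vertices in this order, K has dimension 2 with simplices:

  0-simplices (10): [0], [1], [2], [3], [4], [5], [6], [7], [8], [9]
  1-simplices (30): (30 of them)
  2-simplices (20): (20 of them)

Hence C_0 ≅ Z^10, C_1 ≅ Z^30, C_2 ≅ Z^20.

Boundary ∂_1: C_1 → C_0 sends each edge [p,q] (with p < q) to q − p. For instance
  ∂[3,4] = [4] − [3].
This gives a 10×30 integer matrix of rank 9; reducing to Smith normal form yields diagonal entries (1,1,1,1,1,1,1,1,1).

Boundary ∂_2: C_2 → C_1 acts by ∂[p,q,r] = [q,r] − [p,r] + [p,q]. For instance
  ∂[3,7,8] = [7,8] − [3,8] + [3,7],
  ∂[0,2,5] = [2,5] − [0,5] + [0,2].
This gives a 30×20 integer matrix of rank 20; reducing to Smith normal form yields diagonal entries (1,1,1,1,1,1,1,1,1,1,1,1,1,1,1,1,1,1,1,2).

Reading off H_k = ker ∂_k / im ∂_{k+1}:

  H_0: rank C_0 − rank ∂_1 = 10 − 9 = 1, and the invariant factors of ∂_1 are all 1, so H_0 ≅ Z.
  H_1: rank ker ∂_1 − rank ∂_2 = (30 − 9) − 20 = 1, and ∂_2 has invariant factor 2 > 1, so H_1 ≅ Z × Z/2.
  H_2: rank ker ∂_2 − rank ∂_3 = (20 − 20) − 0 = 0, and there is no ∂_3, so H_2 ≅ 0.

H_0 = Z,  H_1 = Z × Z/2,  H_2 = 0.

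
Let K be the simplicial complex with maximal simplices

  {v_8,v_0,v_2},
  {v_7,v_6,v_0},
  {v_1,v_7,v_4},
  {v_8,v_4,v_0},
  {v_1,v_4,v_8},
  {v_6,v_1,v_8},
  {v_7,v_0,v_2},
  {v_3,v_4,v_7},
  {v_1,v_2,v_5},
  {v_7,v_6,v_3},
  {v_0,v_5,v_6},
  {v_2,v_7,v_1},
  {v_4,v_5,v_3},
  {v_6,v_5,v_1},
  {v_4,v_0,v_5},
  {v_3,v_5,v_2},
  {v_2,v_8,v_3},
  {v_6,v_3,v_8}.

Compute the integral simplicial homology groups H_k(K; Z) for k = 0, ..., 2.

H_0 ≅ Z,  H_1 ≅ Z^2,  H_2 ≅ Z.

Fix the vertex order v_0 < v_1 < v_2 < v_3 < v_4 < v_5 < v_6 < v_7 < v_8 and write every simplex with vertices in increasing order. Then dim K = 2 and the simplices of K are:

  0-simplices (9): [v_0], [v_1], [v_2], [v_3], [v_4], [v_5], [v_6], [v_7], [v_8]
  1-simplices (27): (27 of them)
  2-simplices (18): (18 of them)

giving chain groups C_0 ≅ Z^9, C_1 ≅ Z^27, C_2 ≅ Z^18.

∂_1: C_1 → C_0 maps an edge to its endpoints' difference, ∂[p,q] = q − p. For instance
  ∂[v_3,v_8] = [v_8] − [v_3].
The resulting 9×27 matrix has rank 8, and its Smith normal form has invariant factors (1,1,1,1,1,1,1,1).

∂_2: C_2 → C_1 acts by ∂[p,q,r] = [q,r] − [p,r] + [p,q]. For instance
  ∂[v_3,v_4,v_7] = [v_4,v_7] − [v_3,v_7] + [v_3,v_4],
  ∂[v_3,v_6,v_8] = [v_6,v_8] − [v_3,v_8] + [v_3,v_6].
As a 27×18 matrix over Z this has rank 17, with invariant factors (1,1,1,1,1,1,1,1,1,1,1,1,1,1,1,1,1).

From H_k ≅ ker(∂_k) / im(∂_{k+1}) we obtain:

  H_0: rank C_0 − rank ∂_1 = 9 − 8 = 1, and the invariant factors of ∂_1 are all 1, so H_0 ≅ Z.
  H_1: rank ker ∂_1 − rank ∂_2 = (27 − 8) − 17 = 2, and the invariant factors of ∂_2 are all 1, so H_1 ≅ Z^2.
  H_2: rank ker ∂_2 − rank ∂_3 = (18 − 17) − 0 = 1, and there is no ∂_3, so H_2 ≅ Z.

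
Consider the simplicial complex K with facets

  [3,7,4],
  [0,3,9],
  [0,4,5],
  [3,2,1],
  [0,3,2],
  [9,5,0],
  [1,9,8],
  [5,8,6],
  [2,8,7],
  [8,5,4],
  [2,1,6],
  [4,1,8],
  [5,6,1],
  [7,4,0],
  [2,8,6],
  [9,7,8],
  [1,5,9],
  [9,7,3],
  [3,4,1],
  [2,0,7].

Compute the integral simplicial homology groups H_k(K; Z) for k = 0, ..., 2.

Fix the vertex order 0 < 1 < 2 < 3 < 4 < 5 < 6 < 7 < 8 < 9 and write every simplex with vertices in increasing order. Then dim K = 2 and the simplices of K are:

  0-simplices (10): [0], [1], [2], [3], [4], [5], [6], [7], [8], [9]
  1-simplices (30): (30 of them)
  2-simplices (20): (20 of them)

so the chain groups are C_0 ≅ Z^10, C_1 ≅ Z^30, C_2 ≅ Z^20.

Boundary ∂_1: C_1 → C_0 sends each edge [p,q] (with p < q) to q − p. For instance
  ∂[1,5] = [5] − [1].
This gives a 10×30 integer matrix of rank 9; reducing to Smith normal form yields diagonal entries (1,1,1,1,1,1,1,1,1).

Boundary ∂_2: C_2 → C_1 acts by ∂[p,q,r] = [q,r] − [p,r] + [p,q]. For instance
  ∂[7,8,9] = [8,9] − [7,9] + [7,8],
  ∂[5,6,8] = [6,8] − [5,8] + [5,6].
The 30×20 boundary matrix has rank 20 and Smith normal form diag(1,1,1,1,1,1,1,1,1,1,1,1,1,1,1,1,1,1,1,2).

From H_k ≅ ker(∂_k) / im(∂_{k+1}) we obtain:

  H_0: rank C_0 − rank ∂_1 = 10 − 9 = 1, and the invariant factors of ∂_1 are all 1, so H_0 ≅ Z.
  H_1: rank ker ∂_1 − rank ∂_2 = (30 − 9) − 20 = 1, and ∂_2 has invariant factor 2 > 1, so H_1 ≅ Z ⊕ Z/2.
  H_2: rank ker ∂_2 − rank ∂_3 = (20 − 20) − 0 = 0, and there is no ∂_3, so H_2 ≅ 0.

H_0 = Z,  H_1 = Z ⊕ Z/2,  H_2 = 0.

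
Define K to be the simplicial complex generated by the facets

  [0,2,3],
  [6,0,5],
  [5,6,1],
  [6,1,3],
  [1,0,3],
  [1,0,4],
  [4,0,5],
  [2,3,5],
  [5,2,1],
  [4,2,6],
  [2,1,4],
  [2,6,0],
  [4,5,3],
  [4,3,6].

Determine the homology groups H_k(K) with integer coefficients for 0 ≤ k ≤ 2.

H_0 ≅ Z,  H_1 ≅ Z^2,  H_2 ≅ Z.

K has 7 vertices, 21 edges, 14 triangles.
rank ∂_0 = 0, rank ∂_1 = 6 ⇒ b_0 = 7 − 0 − 6 = 1; all invariant factors of ∂_1 are 1 so no torsion. So H_0 ≅ Z.
rank ∂_1 = 6, rank ∂_2 = 13 ⇒ b_1 = 21 − 6 − 13 = 2; all invariant factors of ∂_2 are 1 so no torsion. So H_1 ≅ Z^2.
rank ∂_2 = 13, rank ∂_3 = 0 ⇒ b_2 = 14 − 13 − 0 = 1. So H_2 ≅ Z.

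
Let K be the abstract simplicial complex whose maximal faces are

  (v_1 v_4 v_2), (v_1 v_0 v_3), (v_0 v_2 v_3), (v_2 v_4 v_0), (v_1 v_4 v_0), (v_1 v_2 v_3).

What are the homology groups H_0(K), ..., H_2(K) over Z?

Fix the vertex order v_0 < v_1 < v_2 < v_3 < v_4 and write every simplex with vertices in increasing order. Then dim K = 2 and the simplices of K are:

  0-simplices (5): [v_0], [v_1], [v_2], [v_3], [v_4]
  1-simplices (9): [v_0,v_1], [v_0,v_2], [v_0,v_3], [v_0,v_4], [v_1,v_2], [v_1,v_3], [v_1,v_4], [v_2,v_3], [v_2,v_4]
  2-simplices (6): [v_0,v_1,v_3], [v_0,v_1,v_4], [v_0,v_2,v_3], [v_0,v_2,v_4], [v_1,v_2,v_3], [v_1,v_2,v_4]

so the chain groups are C_0 ≅ Z^5, C_1 ≅ Z^9, C_2 ≅ Z^6.

The boundary map ∂_1: C_1 → C_0 maps an edge to its endpoints' difference, ∂[p,q] = q − p. For instance
  ∂[v_2,v_3] = [v_3] − [v_2].
As a 5×9 matrix over Z this has rank 4, with invariant factors (1,1,1,1).

Boundary ∂_2: C_2 → C_1 acts by ∂[p,q,r] = [q,r] − [p,r] + [p,q]. For instance
  ∂[v_1,v_2,v_4] = [v_2,v_4] − [v_1,v_4] + [v_1,v_2],
  ∂[v_0,v_2,v_4] = [v_2,v_4] − [v_0,v_4] + [v_0,v_2].
This gives a 9×6 integer matrix of rank 5; reducing to Smith normal form yields diagonal entries (1,1,1,1,1).

Now H_k = ker ∂_k / im ∂_{k+1}, so:

  H_0: rank C_0 − rank ∂_1 = 5 − 4 = 1, and the invariant factors of ∂_1 are all 1, so H_0 = Z.
  H_1: rank ker ∂_1 − rank ∂_2 = (9 − 4) − 5 = 0, and the invariant factors of ∂_2 are all 1, so H_1 = 0.
  H_2: rank ker ∂_2 − rank ∂_3 = (6 − 5) − 0 = 1, and there is no ∂_3, so H_2 = Z.

(K is a triangulation of the 2-sphere S^2.)

H_0 ≅ Z,  H_1 = 0,  H_2 ≅ Z.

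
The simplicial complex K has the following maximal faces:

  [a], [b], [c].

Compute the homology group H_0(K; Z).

H_0 = Z^3.

K has 3 vertices.
rank ∂_0 = 0, rank ∂_1 = 0 ⇒ b_0 = 3 − 0 − 0 = 3. So H_0 ≅ Z^3.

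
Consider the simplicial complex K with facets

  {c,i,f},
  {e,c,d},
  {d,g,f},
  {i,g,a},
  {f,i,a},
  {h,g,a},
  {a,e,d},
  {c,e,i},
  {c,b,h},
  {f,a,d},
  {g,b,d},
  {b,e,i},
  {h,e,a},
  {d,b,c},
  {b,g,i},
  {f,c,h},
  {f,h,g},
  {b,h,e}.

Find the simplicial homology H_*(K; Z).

Fix the vertex order a < b < c < d < e < f < g < h < i and write every simplex with vertices in increasing order. Then dim K = 2 and the simplices of K are:

  0-simplices (9): a, b, c, d, e, f, g, h, i
  1-simplices (27): ad, ae, af, ag, ah, ai, bc, bd, be, bg, bh, bi, cd, ce, cf, ch, ci, de, df, dg, eh, ei, fg, fh, fi, gh, gi
  2-simplices (18): ade, adf, aeh, afi, agh, agi, bcd, bch, bdg, beh, bei, bgi, cde, cei, cfh, cfi, dfg, fgh

so the chain groups are C_0 ≅ Z^9, C_1 ≅ Z^27, C_2 ≅ Z^18.

∂_1: C_1 → C_0 maps an edge to its endpoints' difference, ∂[p,q] = q − p.
This gives a 9×27 integer matrix of rank 8; reducing to Smith normal form yields diagonal entries (1,1,1,1,1,1,1,1).

The boundary map ∂_2: C_2 → C_1 sends each 2-simplex [p,q,r] to [q,r] − [p,r] + [p,q]. For instance
  ∂cde = de − ce + cd,
  ∂ade = de − ae + ad.
This gives a 27×18 integer matrix of rank 18; reducing to Smith normal form yields diagonal entries (1,1,1,1,1,1,1,1,1,1,1,1,1,1,1,1,1,2).

Computing H_k = (kernel of ∂_k) / (image of ∂_{k+1}):

  H_0: rank C_0 − rank ∂_1 = 9 − 8 = 1, and the invariant factors of ∂_1 are all 1, so H_0 ≅ Z.
  H_1: rank ker ∂_1 − rank ∂_2 = (27 − 8) − 18 = 1, and ∂_2 has invariant factor 2 > 1, so H_1 ≅ Z ⊕ Z/2.
  H_2: rank ker ∂_2 − rank ∂_3 = (18 − 18) − 0 = 0, and there is no ∂_3, so H_2 ≅ 0.

(K is a triangulation of the Klein bottle.)

H_0 ≅ Z,  H_1 ≅ Z ⊕ Z/2,  H_2 = 0.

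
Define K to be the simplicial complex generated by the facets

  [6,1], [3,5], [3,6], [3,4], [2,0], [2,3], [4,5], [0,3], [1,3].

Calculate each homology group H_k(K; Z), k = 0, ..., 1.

H_0 = Z,  H_1 = Z^3.

Order the vertices as 0 < 1 < 2 < 3 < 4 < 5 < 6. Listing each simplex with vertices in this order, K has dimension 1 with simplices:

  0-simplices (7): [0], [1], [2], [3], [4], [5], [6]
  1-simplices (9): [0,2], [0,3], [1,3], [1,6], [2,3], [3,4], [3,5], [3,6], [4,5]

so the chain groups are C_0 ≅ Z^7, C_1 ≅ Z^9.

∂_1: C_1 → C_0 maps an edge to its endpoints' difference, ∂[p,q] = q − p.
This gives a 7×9 integer matrix of rank 6; reducing to Smith normal form yields diagonal entries (1,1,1,1,1,1).

Now H_k = ker ∂_k / im ∂_{k+1}, so:

  H_0: rank C_0 − rank ∂_1 = 7 − 6 = 1, and the invariant factors of ∂_1 are all 1, so H_0 ≅ Z.
  H_1: rank ker ∂_1 − rank ∂_2 = (9 − 6) − 0 = 3, and there is no ∂_2, so H_1 ≅ Z^3.

As a check, the Euler characteristic is 7 − 9 = -2, which agrees with 1 − 3 = -2.
(K is a triangulation of a wedge of 3 circles.)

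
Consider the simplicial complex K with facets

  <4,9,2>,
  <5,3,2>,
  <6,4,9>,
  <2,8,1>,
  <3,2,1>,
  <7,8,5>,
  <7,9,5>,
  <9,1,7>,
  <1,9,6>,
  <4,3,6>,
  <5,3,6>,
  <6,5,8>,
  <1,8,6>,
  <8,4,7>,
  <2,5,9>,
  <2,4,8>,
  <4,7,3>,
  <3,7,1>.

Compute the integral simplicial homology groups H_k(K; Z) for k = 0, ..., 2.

We work with the vertex ordering 1 < 2 < 3 < 4 < 5 < 6 < 7 < 8 < 9. The simplices of K, each written with vertices in increasing order, are:

  0-simplices (9): [1], [2], [3], [4], [5], [6], [7], [8], [9]
  1-simplices (27): (27 of them)
  2-simplices (18): [1,2,3], [1,2,8], [1,3,7], [1,6,8], [1,6,9], [1,7,9], [2,3,5], [2,4,8], [2,4,9], [2,5,9], [3,4,6], [3,4,7], [3,5,6], [4,6,9], [4,7,8], [5,6,8], [5,7,8], [5,7,9]

so the chain groups are C_0 ≅ Z^9, C_1 ≅ Z^27, C_2 ≅ Z^18.

Boundary ∂_1: C_1 → C_0 maps an edge to its endpoints' difference, ∂[p,q] = q − p. For instance
  ∂[4,9] = [9] − [4].
The 9×27 boundary matrix has rank 8 and Smith normal form diag(1,1,1,1,1,1,1,1).

The boundary map ∂_2: C_2 → C_1 acts by ∂[p,q,r] = [q,r] − [p,r] + [p,q]. For instance
  ∂[3,4,6] = [4,6] − [3,6] + [3,4],
  ∂[2,3,5] = [3,5] − [2,5] + [2,3].
The resulting 27×18 matrix has rank 17, and its Smith normal form has invariant factors (1,1,1,1,1,1,1,1,1,1,1,1,1,1,1,1,1).

Reading off H_k = ker ∂_k / im ∂_{k+1}:

  H_0: rank C_0 − rank ∂_1 = 9 − 8 = 1, and the invariant factors of ∂_1 are all 1, so H_0 ≅ Z.
  H_1: rank ker ∂_1 − rank ∂_2 = (27 − 8) − 17 = 2, and the invariant factors of ∂_2 are all 1, so H_1 ≅ Z^2.
  H_2: rank ker ∂_2 − rank ∂_3 = (18 − 17) − 0 = 1, and there is no ∂_3, so H_2 ≅ Z.

As a check, the Euler characteristic is 9 − 27 + 18 = 0, which agrees with 1 − 2 + 1 = 0.

H_0 = Z,  H_1 = Z^2,  H_2 = Z.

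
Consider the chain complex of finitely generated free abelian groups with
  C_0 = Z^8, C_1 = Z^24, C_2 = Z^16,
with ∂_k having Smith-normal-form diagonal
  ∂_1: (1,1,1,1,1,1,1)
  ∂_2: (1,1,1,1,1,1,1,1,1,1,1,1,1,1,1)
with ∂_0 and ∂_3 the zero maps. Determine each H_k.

H_0 ≅ Z,  H_1 ≅ Z^2,  H_2 ≅ Z.

H_0: b_0 = 8 − 0 − 7 = 1; torsion from ∂_1 factors > 1: none. So H_0 ≅ Z.
H_1: b_1 = 24 − 7 − 15 = 2; torsion from ∂_2 factors > 1: none. So H_1 ≅ Z^2.
H_2: b_2 = 16 − 15 − 0 = 1; torsion from ∂_3 factors > 1: none. So H_2 ≅ Z.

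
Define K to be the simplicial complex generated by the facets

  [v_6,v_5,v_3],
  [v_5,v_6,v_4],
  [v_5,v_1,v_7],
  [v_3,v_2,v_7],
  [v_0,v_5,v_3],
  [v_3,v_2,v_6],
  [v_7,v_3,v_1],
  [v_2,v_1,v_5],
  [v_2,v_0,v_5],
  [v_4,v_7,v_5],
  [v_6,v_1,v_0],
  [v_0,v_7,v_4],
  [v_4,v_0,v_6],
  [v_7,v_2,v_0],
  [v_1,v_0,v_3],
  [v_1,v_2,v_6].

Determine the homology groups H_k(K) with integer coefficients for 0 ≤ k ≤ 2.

Order the vertices as v_0 < v_1 < v_2 < v_3 < v_4 < v_5 < v_6 < v_7. Listing each simplex with vertices in this order, K has dimension 2 with simplices:

  0-simplices (8): [v_0], [v_1], [v_2], [v_3], [v_4], [v_5], [v_6], [v_7]
  1-simplices (24): (24 of them)
  2-simplices (16): (16 of them)

giving chain groups C_0 ≅ Z^8, C_1 ≅ Z^24, C_2 ≅ Z^16.

The boundary map ∂_1: C_1 → C_0 maps an edge to its endpoints' difference, ∂[p,q] = q − p. For instance
  ∂[v_1,v_5] = [v_5] − [v_1].
The resulting 8×24 matrix has rank 7, and its Smith normal form has invariant factors (1,1,1,1,1,1,1).

∂_2: C_2 → C_1 maps a triangle to the signed sum of its edges. For instance
  ∂[v_1,v_5,v_7] = [v_5,v_7] − [v_1,v_7] + [v_1,v_5],
  ∂[v_0,v_1,v_3] = [v_1,v_3] − [v_0,v_3] + [v_0,v_1].
This gives a 24×16 integer matrix of rank 15; reducing to Smith normal form yields diagonal entries (1,1,1,1,1,1,1,1,1,1,1,1,1,1,1).

Reading off H_k = ker ∂_k / im ∂_{k+1}:

  H_0: rank C_0 − rank ∂_1 = 8 − 7 = 1, and the invariant factors of ∂_1 are all 1, so H_0 = Z.
  H_1: rank ker ∂_1 − rank ∂_2 = (24 − 7) − 15 = 2, and the invariant factors of ∂_2 are all 1, so H_1 = Z^2.
  H_2: rank ker ∂_2 − rank ∂_3 = (16 − 15) − 0 = 1, and there is no ∂_3, so H_2 = Z.

H_0 ≅ Z,  H_1 ≅ Z^2,  H_2 ≅ Z.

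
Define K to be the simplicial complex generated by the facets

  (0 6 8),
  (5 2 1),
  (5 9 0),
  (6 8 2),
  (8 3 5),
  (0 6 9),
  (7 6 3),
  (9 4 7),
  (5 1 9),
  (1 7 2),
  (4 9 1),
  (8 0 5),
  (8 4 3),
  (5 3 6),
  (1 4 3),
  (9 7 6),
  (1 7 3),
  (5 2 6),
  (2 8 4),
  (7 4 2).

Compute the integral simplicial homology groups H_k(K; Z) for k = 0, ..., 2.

Order the vertices as 0 < 1 < 2 < 3 < 4 < 5 < 6 < 7 < 8 < 9. Listing each simplex with vertices in this order, K has dimension 2 with simplices:

  0-simplices (10): [0], [1], [2], [3], [4], [5], [6], [7], [8], [9]
  1-simplices (30): (30 of them)
  2-simplices (20): (20 of them)

Hence C_0 ≅ Z^10, C_1 ≅ Z^30, C_2 ≅ Z^20.

Boundary ∂_1: C_1 → C_0 maps an edge to its endpoints' difference, ∂[p,q] = q − p. For instance
  ∂[6,9] = [9] − [6].
This gives a 10×30 integer matrix of rank 9; reducing to Smith normal form yields diagonal entries (1,1,1,1,1,1,1,1,1).

∂_2: C_2 → C_1 maps a triangle to the signed sum of its edges. For instance
  ∂[0,5,8] = [5,8] − [0,8] + [0,5],
  ∂[1,3,7] = [3,7] − [1,7] + [1,3].
This gives a 30×20 integer matrix of rank 20; reducing to Smith normal form yields diagonal entries (1,1,1,1,1,1,1,1,1,1,1,1,1,1,1,1,1,1,1,2).

From H_k ≅ ker(∂_k) / im(∂_{k+1}) we obtain:

  H_0: rank C_0 − rank ∂_1 = 10 − 9 = 1, and the invariant factors of ∂_1 are all 1, so H_0 = Z.
  H_1: rank ker ∂_1 − rank ∂_2 = (30 − 9) − 20 = 1, and ∂_2 has invariant factor 2 > 1, so H_1 = Z ⊕ Z/2Z.
  H_2: rank ker ∂_2 − rank ∂_3 = (20 − 20) − 0 = 0, and there is no ∂_3, so H_2 = 0.

(K is a triangulation of the Klein bottle.)

H_0 = Z,  H_1 = Z ⊕ Z/2Z,  H_2 = 0.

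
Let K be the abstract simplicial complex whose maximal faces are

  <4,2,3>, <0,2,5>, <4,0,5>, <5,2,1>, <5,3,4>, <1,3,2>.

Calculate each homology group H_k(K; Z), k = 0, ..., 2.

H_0 = Z,  H_1 = Z,  H_2 = 0.

We work with the vertex ordering 0 < 1 < 2 < 3 < 4 < 5. The simplices of K, each written with vertices in increasing order, are:

  0-simplices (6): [0], [1], [2], [3], [4], [5]
  1-simplices (12): [0,2], [0,4], [0,5], [1,2], [1,3], [1,5], [2,3], [2,4], [2,5], [3,4], [3,5], [4,5]
  2-simplices (6): [0,2,5], [0,4,5], [1,2,3], [1,2,5], [2,3,4], [3,4,5]

Hence C_0 ≅ Z^6, C_1 ≅ Z^12, C_2 ≅ Z^6.

The boundary map ∂_1: C_1 → C_0 sends each edge [p,q] (with p < q) to q − p.
As a 6×12 matrix over Z this has rank 5, with invariant factors (1,1,1,1,1).

∂_2: C_2 → C_1 acts by ∂[p,q,r] = [q,r] − [p,r] + [p,q]. For instance
  ∂[2,3,4] = [3,4] − [2,4] + [2,3],
  ∂[1,2,5] = [2,5] − [1,5] + [1,2].
The 12×6 boundary matrix has rank 6 and Smith normal form diag(1,1,1,1,1,1).

Now H_k = ker ∂_k / im ∂_{k+1}, so:

  H_0: rank C_0 − rank ∂_1 = 6 − 5 = 1, and the invariant factors of ∂_1 are all 1, so H_0 ≅ Z.
  H_1: rank ker ∂_1 − rank ∂_2 = (12 − 5) − 6 = 1, and the invariant factors of ∂_2 are all 1, so H_1 ≅ Z.
  H_2: rank ker ∂_2 − rank ∂_3 = (6 − 6) − 0 = 0, and there is no ∂_3, so H_2 ≅ 0.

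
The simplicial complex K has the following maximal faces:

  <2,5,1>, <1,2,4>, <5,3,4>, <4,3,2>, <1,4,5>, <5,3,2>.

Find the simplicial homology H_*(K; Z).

We work with the vertex ordering 1 < 2 < 3 < 4 < 5. The simplices of K, each written with vertices in increasing order, are:

  0-simplices (5): [1], [2], [3], [4], [5]
  1-simplices (9): [1,2], [1,4], [1,5], [2,3], [2,4], [2,5], [3,4], [3,5], [4,5]
  2-simplices (6): [1,2,4], [1,2,5], [1,4,5], [2,3,4], [2,3,5], [3,4,5]

so the chain groups are C_0 ≅ Z^5, C_1 ≅ Z^9, C_2 ≅ Z^6.

The boundary map ∂_1: C_1 → C_0 is given by ∂[p,q] = [q] − [p]. For instance
  ∂[3,5] = [5] − [3].
This gives a 5×9 integer matrix of rank 4; reducing to Smith normal form yields diagonal entries (1,1,1,1).

∂_2: C_2 → C_1 acts by ∂[p,q,r] = [q,r] − [p,r] + [p,q]. For instance
  ∂[2,3,5] = [3,5] − [2,5] + [2,3],
  ∂[2,3,4] = [3,4] − [2,4] + [2,3].
This gives a 9×6 integer matrix of rank 5; reducing to Smith normal form yields diagonal entries (1,1,1,1,1).

Now H_k = ker ∂_k / im ∂_{k+1}, so:

  H_0: rank C_0 − rank ∂_1 = 5 − 4 = 1, and the invariant factors of ∂_1 are all 1, so H_0 = Z.
  H_1: rank ker ∂_1 − rank ∂_2 = (9 − 4) − 5 = 0, and the invariant factors of ∂_2 are all 1, so H_1 = 0.
  H_2: rank ker ∂_2 − rank ∂_3 = (6 − 5) − 0 = 1, and there is no ∂_3, so H_2 = Z.

As a check, the Euler characteristic is 5 − 9 + 6 = 2, which agrees with 1 − 0 + 1 = 2.
(K is a triangulation of the 2-sphere S^2.)

H_0 = Z,  H_1 = 0,  H_2 = Z.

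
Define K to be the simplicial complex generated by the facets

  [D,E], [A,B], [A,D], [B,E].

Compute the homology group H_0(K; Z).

H_0 ≅ Z.

K has 4 vertices, 4 edges.
rank ∂_0 = 0, rank ∂_1 = 3 ⇒ b_0 = 4 − 0 − 3 = 1; all invariant factors of ∂_1 are 1 so no torsion. So H_0 = Z.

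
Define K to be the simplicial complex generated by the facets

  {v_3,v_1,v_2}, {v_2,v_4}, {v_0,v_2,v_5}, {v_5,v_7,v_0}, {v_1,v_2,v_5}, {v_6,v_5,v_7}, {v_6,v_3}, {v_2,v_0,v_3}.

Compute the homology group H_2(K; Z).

We work with the vertex ordering v_0 < v_1 < v_2 < v_3 < v_4 < v_5 < v_6 < v_7. The simplices of K, each written with vertices in increasing order, are:

  0-simplices (8): [v_0], [v_1], [v_2], [v_3], [v_4], [v_5], [v_6], [v_7]
  1-simplices (14): [v_0,v_2], [v_0,v_3], [v_0,v_5], [v_0,v_7], [v_1,v_2], [v_1,v_3], [v_1,v_5], [v_2,v_3], [v_2,v_4], [v_2,v_5], [v_3,v_6], [v_5,v_6], [v_5,v_7], [v_6,v_7]
  2-simplices (6): [v_0,v_2,v_3], [v_0,v_2,v_5], [v_0,v_5,v_7], [v_1,v_2,v_3], [v_1,v_2,v_5], [v_5,v_6,v_7]

Hence C_0 ≅ Z^8, C_1 ≅ Z^14, C_2 ≅ Z^6.

The boundary map ∂_1: C_1 → C_0 sends each edge [p,q] (with p < q) to q − p. For instance
  ∂[v_2,v_4] = [v_4] − [v_2].
The 8×14 boundary matrix has rank 7 and Smith normal form diag(1,1,1,1,1,1,1).

The boundary map ∂_2: C_2 → C_1 sends each 2-simplex [p,q,r] to [q,r] − [p,r] + [p,q]. For instance
  ∂[v_5,v_6,v_7] = [v_6,v_7] − [v_5,v_7] + [v_5,v_6],
  ∂[v_1,v_2,v_5] = [v_2,v_5] − [v_1,v_5] + [v_1,v_2].
As a 14×6 matrix over Z this has rank 6, with invariant factors (1,1,1,1,1,1).

Now H_k = ker ∂_k / im ∂_{k+1}, so:

  H_2: rank ker ∂_2 − rank ∂_3 = (6 − 6) − 0 = 0, and there is no ∂_3, so H_2 ≅ 0.

H_2 = 0.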